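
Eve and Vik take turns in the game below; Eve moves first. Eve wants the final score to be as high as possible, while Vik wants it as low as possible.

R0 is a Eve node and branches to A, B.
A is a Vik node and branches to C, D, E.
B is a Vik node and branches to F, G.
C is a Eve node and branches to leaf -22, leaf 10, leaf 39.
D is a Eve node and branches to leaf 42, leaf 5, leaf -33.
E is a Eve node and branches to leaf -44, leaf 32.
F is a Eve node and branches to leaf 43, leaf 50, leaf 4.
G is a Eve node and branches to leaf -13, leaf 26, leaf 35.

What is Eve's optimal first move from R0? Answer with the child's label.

B

C (Eve): max(-22, 10, 39) = 39
D (Eve): max(42, 5, -33) = 42
E (Eve): max(-44, 32) = 32
A (Vik): min(39, 42, 32) = 32
F (Eve): max(43, 50, 4) = 50
G (Eve): max(-13, 26, 35) = 35
B (Vik): min(50, 35) = 35
R0 (Eve): max(32, 35) = 35
Eve at R0 wants the highest of {A=32, B=35}, so chooses B.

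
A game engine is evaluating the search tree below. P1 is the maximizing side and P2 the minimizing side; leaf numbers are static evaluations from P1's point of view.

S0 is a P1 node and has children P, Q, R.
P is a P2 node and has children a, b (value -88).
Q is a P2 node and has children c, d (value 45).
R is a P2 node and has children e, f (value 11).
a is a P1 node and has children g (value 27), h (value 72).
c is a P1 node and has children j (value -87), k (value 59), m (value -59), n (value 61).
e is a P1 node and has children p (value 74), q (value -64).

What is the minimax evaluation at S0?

a (P1): max(27, 72) = 72
P (P2): min(72, -88) = -88
c (P1): max(-87, 59, -59, 61) = 61
Q (P2): min(61, 45) = 45
e (P1): max(74, -64) = 74
R (P2): min(74, 11) = 11
S0 (P1): max(-88, 45, 11) = 45

45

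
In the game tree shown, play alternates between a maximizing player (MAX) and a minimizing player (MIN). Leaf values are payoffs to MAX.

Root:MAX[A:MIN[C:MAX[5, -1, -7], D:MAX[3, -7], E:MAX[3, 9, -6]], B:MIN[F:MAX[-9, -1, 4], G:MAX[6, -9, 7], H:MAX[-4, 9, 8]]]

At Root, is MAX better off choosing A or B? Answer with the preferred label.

B

C (MAX): max(5, -1, -7) = 5
D (MAX): max(3, -7) = 3
E (MAX): max(3, 9, -6) = 9
A (MIN): min(5, 3, 9) = 3
F (MAX): max(-9, -1, 4) = 4
G (MAX): max(6, -9, 7) = 7
H (MAX): max(-4, 9, 8) = 9
B (MIN): min(4, 7, 9) = 4
MAX prefers the higher value; A=3, B=4. B is better since 4 > 3.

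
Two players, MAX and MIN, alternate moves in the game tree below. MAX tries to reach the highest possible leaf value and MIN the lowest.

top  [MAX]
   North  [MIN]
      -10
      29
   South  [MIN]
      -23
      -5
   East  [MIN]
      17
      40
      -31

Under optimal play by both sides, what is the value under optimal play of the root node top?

-10

North (MIN): min(-10, 29) = -10
South (MIN): min(-23, -5) = -23
East (MIN): min(17, 40, -31) = -31
top (MAX): max(-10, -23, -31) = -10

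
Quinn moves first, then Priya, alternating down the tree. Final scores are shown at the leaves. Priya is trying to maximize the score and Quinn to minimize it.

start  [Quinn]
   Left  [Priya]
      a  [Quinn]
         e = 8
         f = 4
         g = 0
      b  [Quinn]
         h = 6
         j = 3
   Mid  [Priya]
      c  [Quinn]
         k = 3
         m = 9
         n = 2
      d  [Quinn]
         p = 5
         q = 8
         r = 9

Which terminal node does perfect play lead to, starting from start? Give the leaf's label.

j

a (Quinn): min(8, 4, 0) = 0
b (Quinn): min(6, 3) = 3
Left (Priya): max(0, 3) = 3
c (Quinn): min(3, 9, 2) = 2
d (Quinn): min(5, 8, 9) = 5
Mid (Priya): max(2, 5) = 5
start (Quinn): min(3, 5) = 3
At start, Quinn picks Left (lowest: 3).
At Left, Priya picks b (highest: 3).
At b, Quinn picks j (lowest: 3).
Terminal value 3.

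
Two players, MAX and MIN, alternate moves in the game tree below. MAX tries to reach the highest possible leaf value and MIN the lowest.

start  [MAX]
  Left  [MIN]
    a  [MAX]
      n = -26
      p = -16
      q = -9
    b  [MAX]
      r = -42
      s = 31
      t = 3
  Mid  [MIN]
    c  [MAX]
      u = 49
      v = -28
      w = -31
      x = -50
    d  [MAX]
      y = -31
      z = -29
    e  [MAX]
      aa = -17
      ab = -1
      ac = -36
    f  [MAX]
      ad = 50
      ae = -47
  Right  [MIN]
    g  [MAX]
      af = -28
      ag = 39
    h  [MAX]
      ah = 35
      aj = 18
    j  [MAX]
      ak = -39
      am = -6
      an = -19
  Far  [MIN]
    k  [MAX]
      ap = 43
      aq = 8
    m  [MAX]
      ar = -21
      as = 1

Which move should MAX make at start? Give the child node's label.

a (MAX): max(-26, -16, -9) = -9
b (MAX): max(-42, 31, 3) = 31
Left (MIN): min(-9, 31) = -9
c (MAX): max(49, -28, -31, -50) = 49
d (MAX): max(-31, -29) = -29
e (MAX): max(-17, -1, -36) = -1
f (MAX): max(50, -47) = 50
Mid (MIN): min(49, -29, -1, 50) = -29
g (MAX): max(-28, 39) = 39
h (MAX): max(35, 18) = 35
j (MAX): max(-39, -6, -19) = -6
Right (MIN): min(39, 35, -6) = -6
k (MAX): max(43, 8) = 43
m (MAX): max(-21, 1) = 1
Far (MIN): min(43, 1) = 1
start (MAX): max(-9, -29, -6, 1) = 1
MAX at start wants the highest of {Left=-9, Mid=-29, Right=-6, Far=1}, so chooses Far.

Far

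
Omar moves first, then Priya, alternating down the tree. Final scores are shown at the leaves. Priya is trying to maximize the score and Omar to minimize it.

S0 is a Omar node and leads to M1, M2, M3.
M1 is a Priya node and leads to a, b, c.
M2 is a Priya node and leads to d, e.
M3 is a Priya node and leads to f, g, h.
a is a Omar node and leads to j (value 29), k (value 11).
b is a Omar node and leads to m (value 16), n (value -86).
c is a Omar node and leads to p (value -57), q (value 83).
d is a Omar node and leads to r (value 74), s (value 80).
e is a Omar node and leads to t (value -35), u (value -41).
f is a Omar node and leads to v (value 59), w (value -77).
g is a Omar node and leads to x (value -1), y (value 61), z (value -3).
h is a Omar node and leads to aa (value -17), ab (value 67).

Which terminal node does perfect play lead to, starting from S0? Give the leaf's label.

z

a (Omar): min(29, 11) = 11
b (Omar): min(16, -86) = -86
c (Omar): min(-57, 83) = -57
M1 (Priya): max(11, -86, -57) = 11
d (Omar): min(74, 80) = 74
e (Omar): min(-35, -41) = -41
M2 (Priya): max(74, -41) = 74
f (Omar): min(59, -77) = -77
g (Omar): min(-1, 61, -3) = -3
h (Omar): min(-17, 67) = -17
M3 (Priya): max(-77, -3, -17) = -3
S0 (Omar): min(11, 74, -3) = -3
At S0, Omar picks M3 (lowest: -3).
At M3, Priya picks g (highest: -3).
At g, Omar picks z (lowest: -3).
Terminal value -3.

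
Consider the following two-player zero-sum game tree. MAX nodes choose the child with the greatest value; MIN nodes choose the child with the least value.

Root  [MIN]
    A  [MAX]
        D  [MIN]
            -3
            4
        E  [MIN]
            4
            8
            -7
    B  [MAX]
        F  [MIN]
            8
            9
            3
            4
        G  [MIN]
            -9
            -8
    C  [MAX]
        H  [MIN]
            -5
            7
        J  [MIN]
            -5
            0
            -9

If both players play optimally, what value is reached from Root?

-5

D (MIN): min(-3, 4) = -3
E (MIN): min(4, 8, -7) = -7
A (MAX): max(-3, -7) = -3
F (MIN): min(8, 9, 3, 4) = 3
G (MIN): min(-9, -8) = -9
B (MAX): max(3, -9) = 3
H (MIN): min(-5, 7) = -5
J (MIN): min(-5, 0, -9) = -9
C (MAX): max(-5, -9) = -5
Root (MIN): min(-3, 3, -5) = -5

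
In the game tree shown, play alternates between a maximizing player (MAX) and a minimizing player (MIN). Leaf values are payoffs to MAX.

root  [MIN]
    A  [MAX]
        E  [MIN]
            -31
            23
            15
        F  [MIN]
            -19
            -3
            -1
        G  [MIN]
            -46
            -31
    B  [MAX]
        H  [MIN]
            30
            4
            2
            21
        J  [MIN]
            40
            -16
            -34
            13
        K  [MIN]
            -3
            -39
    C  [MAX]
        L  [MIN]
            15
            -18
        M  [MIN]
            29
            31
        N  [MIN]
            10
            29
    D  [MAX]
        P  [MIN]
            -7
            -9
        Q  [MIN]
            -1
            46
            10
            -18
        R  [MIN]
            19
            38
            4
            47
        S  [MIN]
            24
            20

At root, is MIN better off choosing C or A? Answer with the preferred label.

L (MIN): min(15, -18) = -18
M (MIN): min(29, 31) = 29
N (MIN): min(10, 29) = 10
C (MAX): max(-18, 29, 10) = 29
E (MIN): min(-31, 23, 15) = -31
F (MIN): min(-19, -3, -1) = -19
G (MIN): min(-46, -31) = -46
A (MAX): max(-31, -19, -46) = -19
MIN prefers the lower value; C=29, A=-19. A is better since -19 < 29.

A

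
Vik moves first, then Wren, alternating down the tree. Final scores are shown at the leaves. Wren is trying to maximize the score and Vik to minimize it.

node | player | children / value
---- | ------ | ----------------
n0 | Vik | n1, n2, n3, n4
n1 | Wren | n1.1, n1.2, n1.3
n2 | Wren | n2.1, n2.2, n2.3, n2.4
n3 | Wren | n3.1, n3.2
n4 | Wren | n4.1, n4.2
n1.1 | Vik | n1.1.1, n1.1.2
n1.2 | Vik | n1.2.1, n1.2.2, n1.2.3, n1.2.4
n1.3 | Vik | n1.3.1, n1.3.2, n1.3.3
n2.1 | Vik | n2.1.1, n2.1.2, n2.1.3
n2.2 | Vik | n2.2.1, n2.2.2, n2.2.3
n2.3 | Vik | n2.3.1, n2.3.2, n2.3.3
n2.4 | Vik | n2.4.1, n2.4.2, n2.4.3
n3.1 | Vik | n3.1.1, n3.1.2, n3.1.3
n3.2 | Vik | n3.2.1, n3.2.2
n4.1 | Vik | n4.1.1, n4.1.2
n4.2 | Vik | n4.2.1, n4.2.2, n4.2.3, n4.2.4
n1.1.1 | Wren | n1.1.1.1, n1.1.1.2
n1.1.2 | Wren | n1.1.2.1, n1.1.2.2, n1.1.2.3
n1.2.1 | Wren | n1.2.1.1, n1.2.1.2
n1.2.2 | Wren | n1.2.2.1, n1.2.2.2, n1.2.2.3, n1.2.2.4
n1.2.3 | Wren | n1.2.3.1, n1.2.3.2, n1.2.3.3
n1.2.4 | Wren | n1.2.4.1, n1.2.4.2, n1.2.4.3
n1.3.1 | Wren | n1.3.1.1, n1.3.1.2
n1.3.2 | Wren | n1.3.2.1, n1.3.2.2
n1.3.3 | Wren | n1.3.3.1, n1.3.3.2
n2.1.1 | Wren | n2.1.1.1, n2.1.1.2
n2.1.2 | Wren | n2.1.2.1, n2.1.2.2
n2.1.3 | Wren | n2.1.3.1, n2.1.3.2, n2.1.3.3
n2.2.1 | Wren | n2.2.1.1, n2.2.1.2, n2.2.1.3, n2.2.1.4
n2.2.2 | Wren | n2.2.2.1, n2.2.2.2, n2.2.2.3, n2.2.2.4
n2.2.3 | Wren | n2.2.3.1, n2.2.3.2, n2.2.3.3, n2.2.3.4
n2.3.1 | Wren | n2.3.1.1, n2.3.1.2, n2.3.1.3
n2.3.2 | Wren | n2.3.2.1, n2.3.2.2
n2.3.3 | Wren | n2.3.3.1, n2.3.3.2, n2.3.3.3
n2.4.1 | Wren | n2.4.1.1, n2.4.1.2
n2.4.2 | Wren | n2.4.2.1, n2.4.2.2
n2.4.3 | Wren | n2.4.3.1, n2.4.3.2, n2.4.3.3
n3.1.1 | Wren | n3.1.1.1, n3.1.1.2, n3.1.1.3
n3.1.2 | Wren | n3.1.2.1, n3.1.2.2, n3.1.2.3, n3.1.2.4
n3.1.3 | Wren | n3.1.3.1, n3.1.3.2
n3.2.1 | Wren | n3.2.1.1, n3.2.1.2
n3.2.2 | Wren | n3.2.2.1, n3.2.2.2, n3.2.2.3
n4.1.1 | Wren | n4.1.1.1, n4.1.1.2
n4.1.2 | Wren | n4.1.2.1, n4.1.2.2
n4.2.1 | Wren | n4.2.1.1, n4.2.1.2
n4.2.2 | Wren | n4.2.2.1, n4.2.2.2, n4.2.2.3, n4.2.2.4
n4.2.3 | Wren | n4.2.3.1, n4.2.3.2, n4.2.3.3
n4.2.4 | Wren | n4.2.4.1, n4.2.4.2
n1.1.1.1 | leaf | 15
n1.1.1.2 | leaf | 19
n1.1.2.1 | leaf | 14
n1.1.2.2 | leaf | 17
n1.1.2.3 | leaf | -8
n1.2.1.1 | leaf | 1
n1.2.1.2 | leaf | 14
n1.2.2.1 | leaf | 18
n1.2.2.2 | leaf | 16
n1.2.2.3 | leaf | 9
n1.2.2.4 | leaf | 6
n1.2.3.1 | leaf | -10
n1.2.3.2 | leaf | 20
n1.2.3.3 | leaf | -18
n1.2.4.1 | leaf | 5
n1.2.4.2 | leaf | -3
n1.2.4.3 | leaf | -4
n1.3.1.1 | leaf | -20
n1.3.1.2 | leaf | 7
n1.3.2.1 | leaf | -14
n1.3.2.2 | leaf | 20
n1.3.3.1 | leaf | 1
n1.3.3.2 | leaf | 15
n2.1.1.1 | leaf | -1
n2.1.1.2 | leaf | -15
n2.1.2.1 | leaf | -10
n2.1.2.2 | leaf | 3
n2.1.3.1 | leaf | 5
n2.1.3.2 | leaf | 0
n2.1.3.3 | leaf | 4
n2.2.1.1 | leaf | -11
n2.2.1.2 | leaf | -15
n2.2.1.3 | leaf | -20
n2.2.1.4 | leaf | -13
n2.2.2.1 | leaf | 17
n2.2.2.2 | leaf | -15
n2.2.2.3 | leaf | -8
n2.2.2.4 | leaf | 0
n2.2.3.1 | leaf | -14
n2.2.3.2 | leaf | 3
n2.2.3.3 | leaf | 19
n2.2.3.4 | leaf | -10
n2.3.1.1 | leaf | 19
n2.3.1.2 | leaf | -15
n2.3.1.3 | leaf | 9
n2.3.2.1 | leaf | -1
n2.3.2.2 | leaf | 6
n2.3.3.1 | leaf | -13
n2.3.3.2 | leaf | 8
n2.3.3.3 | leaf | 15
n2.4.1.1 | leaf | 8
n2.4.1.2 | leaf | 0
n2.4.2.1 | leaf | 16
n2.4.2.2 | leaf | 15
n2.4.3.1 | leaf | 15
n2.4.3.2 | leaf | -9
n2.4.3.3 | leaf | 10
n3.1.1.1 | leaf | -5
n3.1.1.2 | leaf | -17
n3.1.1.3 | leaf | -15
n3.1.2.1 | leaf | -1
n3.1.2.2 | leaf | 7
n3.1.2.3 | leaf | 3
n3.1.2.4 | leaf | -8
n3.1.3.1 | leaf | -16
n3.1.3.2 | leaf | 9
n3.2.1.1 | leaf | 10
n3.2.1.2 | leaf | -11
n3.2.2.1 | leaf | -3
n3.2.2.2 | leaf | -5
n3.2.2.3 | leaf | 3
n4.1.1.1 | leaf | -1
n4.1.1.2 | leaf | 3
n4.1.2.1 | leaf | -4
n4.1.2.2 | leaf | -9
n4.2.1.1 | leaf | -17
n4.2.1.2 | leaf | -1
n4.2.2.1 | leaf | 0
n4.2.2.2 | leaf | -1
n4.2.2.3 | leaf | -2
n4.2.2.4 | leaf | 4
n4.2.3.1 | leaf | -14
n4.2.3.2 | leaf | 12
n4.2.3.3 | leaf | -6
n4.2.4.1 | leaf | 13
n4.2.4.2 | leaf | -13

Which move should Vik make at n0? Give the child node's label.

n4

n1.1.1 (Wren): max(15, 19) = 19
n1.1.2 (Wren): max(14, 17, -8) = 17
n1.1 (Vik): min(19, 17) = 17
n1.2.1 (Wren): max(1, 14) = 14
n1.2.2 (Wren): max(18, 16, 9, 6) = 18
n1.2.3 (Wren): max(-10, 20, -18) = 20
n1.2.4 (Wren): max(5, -3, -4) = 5
n1.2 (Vik): min(14, 18, 20, 5) = 5
n1.3.1 (Wren): max(-20, 7) = 7
n1.3.2 (Wren): max(-14, 20) = 20
n1.3.3 (Wren): max(1, 15) = 15
n1.3 (Vik): min(7, 20, 15) = 7
n1 (Wren): max(17, 5, 7) = 17
n2.1.1 (Wren): max(-1, -15) = -1
n2.1.2 (Wren): max(-10, 3) = 3
n2.1.3 (Wren): max(5, 0, 4) = 5
n2.1 (Vik): min(-1, 3, 5) = -1
n2.2.1 (Wren): max(-11, -15, -20, -13) = -11
n2.2.2 (Wren): max(17, -15, -8, 0) = 17
n2.2.3 (Wren): max(-14, 3, 19, -10) = 19
n2.2 (Vik): min(-11, 17, 19) = -11
n2.3.1 (Wren): max(19, -15, 9) = 19
n2.3.2 (Wren): max(-1, 6) = 6
n2.3.3 (Wren): max(-13, 8, 15) = 15
n2.3 (Vik): min(19, 6, 15) = 6
n2.4.1 (Wren): max(8, 0) = 8
n2.4.2 (Wren): max(16, 15) = 16
n2.4.3 (Wren): max(15, -9, 10) = 15
n2.4 (Vik): min(8, 16, 15) = 8
n2 (Wren): max(-1, -11, 6, 8) = 8
n3.1.1 (Wren): max(-5, -17, -15) = -5
n3.1.2 (Wren): max(-1, 7, 3, -8) = 7
n3.1.3 (Wren): max(-16, 9) = 9
n3.1 (Vik): min(-5, 7, 9) = -5
n3.2.1 (Wren): max(10, -11) = 10
n3.2.2 (Wren): max(-3, -5, 3) = 3
n3.2 (Vik): min(10, 3) = 3
n3 (Wren): max(-5, 3) = 3
n4.1.1 (Wren): max(-1, 3) = 3
n4.1.2 (Wren): max(-4, -9) = -4
n4.1 (Vik): min(3, -4) = -4
n4.2.1 (Wren): max(-17, -1) = -1
n4.2.2 (Wren): max(0, -1, -2, 4) = 4
n4.2.3 (Wren): max(-14, 12, -6) = 12
n4.2.4 (Wren): max(13, -13) = 13
n4.2 (Vik): min(-1, 4, 12, 13) = -1
n4 (Wren): max(-4, -1) = -1
n0 (Vik): min(17, 8, 3, -1) = -1
Vik at n0 wants the lowest of {n1=17, n2=8, n3=3, n4=-1}, so chooses n4.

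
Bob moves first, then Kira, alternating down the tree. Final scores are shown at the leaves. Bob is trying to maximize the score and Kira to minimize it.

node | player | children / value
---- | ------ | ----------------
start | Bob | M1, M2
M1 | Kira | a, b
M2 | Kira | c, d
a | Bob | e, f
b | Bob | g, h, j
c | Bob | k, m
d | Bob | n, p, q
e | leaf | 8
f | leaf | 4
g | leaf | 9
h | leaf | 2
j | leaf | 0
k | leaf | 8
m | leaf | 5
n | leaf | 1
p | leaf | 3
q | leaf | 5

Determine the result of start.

a (Bob): max(8, 4) = 8
b (Bob): max(9, 2, 0) = 9
M1 (Kira): min(8, 9) = 8
c (Bob): max(8, 5) = 8
d (Bob): max(1, 3, 5) = 5
M2 (Kira): min(8, 5) = 5
start (Bob): max(8, 5) = 8

8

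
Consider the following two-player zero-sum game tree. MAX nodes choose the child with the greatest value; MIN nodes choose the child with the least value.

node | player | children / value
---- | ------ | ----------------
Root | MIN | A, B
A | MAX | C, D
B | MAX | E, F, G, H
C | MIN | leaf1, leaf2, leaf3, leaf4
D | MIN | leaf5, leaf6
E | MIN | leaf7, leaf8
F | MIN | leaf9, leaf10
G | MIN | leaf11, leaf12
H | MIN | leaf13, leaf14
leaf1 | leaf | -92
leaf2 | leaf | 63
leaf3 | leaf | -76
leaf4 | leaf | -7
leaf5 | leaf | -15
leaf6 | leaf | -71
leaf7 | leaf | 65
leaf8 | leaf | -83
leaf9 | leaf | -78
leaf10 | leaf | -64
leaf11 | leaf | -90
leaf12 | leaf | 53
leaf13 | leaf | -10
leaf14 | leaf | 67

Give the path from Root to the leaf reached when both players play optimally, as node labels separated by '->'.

C (MIN): min(-92, 63, -76, -7) = -92
D (MIN): min(-15, -71) = -71
A (MAX): max(-92, -71) = -71
E (MIN): min(65, -83) = -83
F (MIN): min(-78, -64) = -78
G (MIN): min(-90, 53) = -90
H (MIN): min(-10, 67) = -10
B (MAX): max(-83, -78, -90, -10) = -10
Root (MIN): min(-71, -10) = -71
At Root, MIN picks A (lowest: -71).
At A, MAX picks D (highest: -71).
At D, MIN picks leaf6 (lowest: -71).
Terminal value -71.

Root -> A -> D -> leaf6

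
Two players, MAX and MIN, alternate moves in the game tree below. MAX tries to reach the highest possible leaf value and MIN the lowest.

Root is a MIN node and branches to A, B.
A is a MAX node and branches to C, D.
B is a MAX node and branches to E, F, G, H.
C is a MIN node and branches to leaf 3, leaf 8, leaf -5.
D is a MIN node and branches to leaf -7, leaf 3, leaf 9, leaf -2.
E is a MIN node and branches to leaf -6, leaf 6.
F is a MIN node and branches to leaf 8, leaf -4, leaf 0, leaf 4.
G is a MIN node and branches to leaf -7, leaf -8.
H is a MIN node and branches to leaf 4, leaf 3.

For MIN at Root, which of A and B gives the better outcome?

A

C (MIN): min(3, 8, -5) = -5
D (MIN): min(-7, 3, 9, -2) = -7
A (MAX): max(-5, -7) = -5
E (MIN): min(-6, 6) = -6
F (MIN): min(8, -4, 0, 4) = -4
G (MIN): min(-7, -8) = -8
H (MIN): min(4, 3) = 3
B (MAX): max(-6, -4, -8, 3) = 3
MIN prefers the lower value; A=-5, B=3. A is better since -5 < 3.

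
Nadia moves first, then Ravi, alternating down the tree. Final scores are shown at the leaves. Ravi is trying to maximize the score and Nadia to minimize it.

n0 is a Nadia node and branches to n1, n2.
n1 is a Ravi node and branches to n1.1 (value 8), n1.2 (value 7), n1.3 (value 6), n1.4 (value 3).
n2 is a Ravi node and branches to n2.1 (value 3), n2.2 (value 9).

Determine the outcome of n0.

n1 (Ravi): max(8, 7, 6, 3) = 8
n2 (Ravi): max(3, 9) = 9
n0 (Nadia): min(8, 9) = 8

8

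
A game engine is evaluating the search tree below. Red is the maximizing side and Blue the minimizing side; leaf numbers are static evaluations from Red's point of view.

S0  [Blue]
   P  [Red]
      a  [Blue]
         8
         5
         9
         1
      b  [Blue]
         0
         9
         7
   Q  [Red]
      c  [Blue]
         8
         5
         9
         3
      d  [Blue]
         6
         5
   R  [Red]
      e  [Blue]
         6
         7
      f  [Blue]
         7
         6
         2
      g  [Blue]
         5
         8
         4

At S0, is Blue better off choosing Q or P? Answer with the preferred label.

c (Blue): min(8, 5, 9, 3) = 3
d (Blue): min(6, 5) = 5
Q (Red): max(3, 5) = 5
a (Blue): min(8, 5, 9, 1) = 1
b (Blue): min(0, 9, 7) = 0
P (Red): max(1, 0) = 1
Blue prefers the lower value; Q=5, P=1. P is better since 1 < 5.

P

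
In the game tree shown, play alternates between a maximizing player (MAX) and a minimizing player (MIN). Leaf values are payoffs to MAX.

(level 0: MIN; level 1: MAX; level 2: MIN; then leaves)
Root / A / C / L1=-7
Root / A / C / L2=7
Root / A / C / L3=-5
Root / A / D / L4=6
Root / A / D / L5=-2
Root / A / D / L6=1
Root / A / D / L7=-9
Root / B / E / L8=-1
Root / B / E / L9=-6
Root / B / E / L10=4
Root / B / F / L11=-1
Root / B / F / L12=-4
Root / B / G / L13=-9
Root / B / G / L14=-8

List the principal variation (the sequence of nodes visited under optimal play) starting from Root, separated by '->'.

Root -> A -> C -> L1

C (MIN): min(-7, 7, -5) = -7
D (MIN): min(6, -2, 1, -9) = -9
A (MAX): max(-7, -9) = -7
E (MIN): min(-1, -6, 4) = -6
F (MIN): min(-1, -4) = -4
G (MIN): min(-9, -8) = -9
B (MAX): max(-6, -4, -9) = -4
Root (MIN): min(-7, -4) = -7
At Root, MIN picks A (lowest: -7).
At A, MAX picks C (highest: -7).
At C, MIN picks L1 (lowest: -7).
Terminal value -7.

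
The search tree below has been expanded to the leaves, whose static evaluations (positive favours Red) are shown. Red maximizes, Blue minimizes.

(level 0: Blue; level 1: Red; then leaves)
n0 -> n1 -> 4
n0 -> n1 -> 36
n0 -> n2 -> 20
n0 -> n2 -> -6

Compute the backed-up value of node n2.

n2 (Red): max(20, -6) = 20

20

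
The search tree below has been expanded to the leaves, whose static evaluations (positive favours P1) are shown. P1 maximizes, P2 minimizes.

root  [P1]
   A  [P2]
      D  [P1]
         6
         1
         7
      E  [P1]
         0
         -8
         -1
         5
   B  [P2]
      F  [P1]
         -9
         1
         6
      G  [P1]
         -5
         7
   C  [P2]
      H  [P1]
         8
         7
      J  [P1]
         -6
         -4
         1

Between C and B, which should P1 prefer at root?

B

H (P1): max(8, 7) = 8
J (P1): max(-6, -4, 1) = 1
C (P2): min(8, 1) = 1
F (P1): max(-9, 1, 6) = 6
G (P1): max(-5, 7) = 7
B (P2): min(6, 7) = 6
P1 prefers the higher value; C=1, B=6. B is better since 6 > 1.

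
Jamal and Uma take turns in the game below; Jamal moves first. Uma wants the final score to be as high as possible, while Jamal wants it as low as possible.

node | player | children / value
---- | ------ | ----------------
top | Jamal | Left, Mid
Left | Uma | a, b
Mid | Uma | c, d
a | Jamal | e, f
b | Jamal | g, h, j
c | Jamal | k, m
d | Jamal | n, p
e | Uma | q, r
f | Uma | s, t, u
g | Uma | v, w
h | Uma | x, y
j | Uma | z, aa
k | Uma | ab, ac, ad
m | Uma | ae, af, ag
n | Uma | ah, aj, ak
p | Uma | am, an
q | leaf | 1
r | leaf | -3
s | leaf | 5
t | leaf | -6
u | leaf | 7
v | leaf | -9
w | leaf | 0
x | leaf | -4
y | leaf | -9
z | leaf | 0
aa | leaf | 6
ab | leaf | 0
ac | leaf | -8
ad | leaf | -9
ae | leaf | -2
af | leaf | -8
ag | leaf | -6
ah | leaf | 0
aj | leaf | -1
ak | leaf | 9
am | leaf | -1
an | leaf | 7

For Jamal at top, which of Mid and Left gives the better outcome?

Left

k (Uma): max(0, -8, -9) = 0
m (Uma): max(-2, -8, -6) = -2
c (Jamal): min(0, -2) = -2
n (Uma): max(0, -1, 9) = 9
p (Uma): max(-1, 7) = 7
d (Jamal): min(9, 7) = 7
Mid (Uma): max(-2, 7) = 7
e (Uma): max(1, -3) = 1
f (Uma): max(5, -6, 7) = 7
a (Jamal): min(1, 7) = 1
g (Uma): max(-9, 0) = 0
h (Uma): max(-4, -9) = -4
j (Uma): max(0, 6) = 6
b (Jamal): min(0, -4, 6) = -4
Left (Uma): max(1, -4) = 1
Jamal prefers the lower value; Mid=7, Left=1. Left is better since 1 < 7.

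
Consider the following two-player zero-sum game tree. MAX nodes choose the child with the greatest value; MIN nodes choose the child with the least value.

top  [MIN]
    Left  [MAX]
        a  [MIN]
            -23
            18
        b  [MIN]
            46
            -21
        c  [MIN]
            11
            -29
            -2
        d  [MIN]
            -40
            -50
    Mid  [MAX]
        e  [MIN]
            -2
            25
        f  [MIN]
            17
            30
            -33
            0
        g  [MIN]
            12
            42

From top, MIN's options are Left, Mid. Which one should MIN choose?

Left

a (MIN): min(-23, 18) = -23
b (MIN): min(46, -21) = -21
c (MIN): min(11, -29, -2) = -29
d (MIN): min(-40, -50) = -50
Left (MAX): max(-23, -21, -29, -50) = -21
e (MIN): min(-2, 25) = -2
f (MIN): min(17, 30, -33, 0) = -33
g (MIN): min(12, 42) = 12
Mid (MAX): max(-2, -33, 12) = 12
top (MIN): min(-21, 12) = -21
MIN at top wants the lowest of {Left=-21, Mid=12}, so chooses Left.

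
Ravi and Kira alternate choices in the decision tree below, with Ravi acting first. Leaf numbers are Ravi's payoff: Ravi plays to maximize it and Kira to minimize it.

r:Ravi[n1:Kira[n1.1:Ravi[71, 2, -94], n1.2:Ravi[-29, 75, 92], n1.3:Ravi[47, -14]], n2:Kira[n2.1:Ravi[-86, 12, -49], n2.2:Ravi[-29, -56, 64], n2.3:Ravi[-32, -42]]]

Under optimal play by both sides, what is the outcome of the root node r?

47

n1.1 (Ravi): max(71, 2, -94) = 71
n1.2 (Ravi): max(-29, 75, 92) = 92
n1.3 (Ravi): max(47, -14) = 47
n1 (Kira): min(71, 92, 47) = 47
n2.1 (Ravi): max(-86, 12, -49) = 12
n2.2 (Ravi): max(-29, -56, 64) = 64
n2.3 (Ravi): max(-32, -42) = -32
n2 (Kira): min(12, 64, -32) = -32
r (Ravi): max(47, -32) = 47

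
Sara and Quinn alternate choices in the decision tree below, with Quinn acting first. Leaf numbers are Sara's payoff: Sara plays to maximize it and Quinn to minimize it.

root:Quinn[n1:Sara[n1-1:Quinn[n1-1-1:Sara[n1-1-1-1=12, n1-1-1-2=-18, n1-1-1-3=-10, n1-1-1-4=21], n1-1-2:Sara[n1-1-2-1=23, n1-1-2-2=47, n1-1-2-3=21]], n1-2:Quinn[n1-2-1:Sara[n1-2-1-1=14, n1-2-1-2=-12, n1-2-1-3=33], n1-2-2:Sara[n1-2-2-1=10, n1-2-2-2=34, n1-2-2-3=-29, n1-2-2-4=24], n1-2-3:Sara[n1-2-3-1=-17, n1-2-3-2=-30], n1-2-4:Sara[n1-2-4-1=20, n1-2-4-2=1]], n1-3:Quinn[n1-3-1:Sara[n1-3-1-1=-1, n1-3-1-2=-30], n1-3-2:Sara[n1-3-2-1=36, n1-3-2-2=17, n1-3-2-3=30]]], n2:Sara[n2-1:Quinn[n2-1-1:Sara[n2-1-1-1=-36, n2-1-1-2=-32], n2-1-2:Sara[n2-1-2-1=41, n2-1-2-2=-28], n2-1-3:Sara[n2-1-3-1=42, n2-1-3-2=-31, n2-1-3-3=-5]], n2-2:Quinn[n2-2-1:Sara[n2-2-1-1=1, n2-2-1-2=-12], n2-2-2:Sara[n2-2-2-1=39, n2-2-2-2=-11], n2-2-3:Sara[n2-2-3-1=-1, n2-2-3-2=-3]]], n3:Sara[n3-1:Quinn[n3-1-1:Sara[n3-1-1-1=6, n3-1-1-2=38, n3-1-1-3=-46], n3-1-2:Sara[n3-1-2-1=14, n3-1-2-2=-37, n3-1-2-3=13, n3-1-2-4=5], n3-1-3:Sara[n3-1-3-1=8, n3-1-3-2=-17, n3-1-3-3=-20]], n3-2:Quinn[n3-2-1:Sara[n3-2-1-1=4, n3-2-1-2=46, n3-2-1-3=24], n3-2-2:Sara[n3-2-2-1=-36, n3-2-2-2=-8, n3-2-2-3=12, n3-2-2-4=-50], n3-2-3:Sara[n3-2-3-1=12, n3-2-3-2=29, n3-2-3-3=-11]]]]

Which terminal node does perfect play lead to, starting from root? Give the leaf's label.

n2-2-3-1

n1-1-1 (Sara): max(12, -18, -10, 21) = 21
n1-1-2 (Sara): max(23, 47, 21) = 47
n1-1 (Quinn): min(21, 47) = 21
n1-2-1 (Sara): max(14, -12, 33) = 33
n1-2-2 (Sara): max(10, 34, -29, 24) = 34
n1-2-3 (Sara): max(-17, -30) = -17
n1-2-4 (Sara): max(20, 1) = 20
n1-2 (Quinn): min(33, 34, -17, 20) = -17
n1-3-1 (Sara): max(-1, -30) = -1
n1-3-2 (Sara): max(36, 17, 30) = 36
n1-3 (Quinn): min(-1, 36) = -1
n1 (Sara): max(21, -17, -1) = 21
n2-1-1 (Sara): max(-36, -32) = -32
n2-1-2 (Sara): max(41, -28) = 41
n2-1-3 (Sara): max(42, -31, -5) = 42
n2-1 (Quinn): min(-32, 41, 42) = -32
n2-2-1 (Sara): max(1, -12) = 1
n2-2-2 (Sara): max(39, -11) = 39
n2-2-3 (Sara): max(-1, -3) = -1
n2-2 (Quinn): min(1, 39, -1) = -1
n2 (Sara): max(-32, -1) = -1
n3-1-1 (Sara): max(6, 38, -46) = 38
n3-1-2 (Sara): max(14, -37, 13, 5) = 14
n3-1-3 (Sara): max(8, -17, -20) = 8
n3-1 (Quinn): min(38, 14, 8) = 8
n3-2-1 (Sara): max(4, 46, 24) = 46
n3-2-2 (Sara): max(-36, -8, 12, -50) = 12
n3-2-3 (Sara): max(12, 29, -11) = 29
n3-2 (Quinn): min(46, 12, 29) = 12
n3 (Sara): max(8, 12) = 12
root (Quinn): min(21, -1, 12) = -1
At root, Quinn picks n2 (lowest: -1).
At n2, Sara picks n2-2 (highest: -1).
At n2-2, Quinn picks n2-2-3 (lowest: -1).
At n2-2-3, Sara picks n2-2-3-1 (highest: -1).
Terminal value -1.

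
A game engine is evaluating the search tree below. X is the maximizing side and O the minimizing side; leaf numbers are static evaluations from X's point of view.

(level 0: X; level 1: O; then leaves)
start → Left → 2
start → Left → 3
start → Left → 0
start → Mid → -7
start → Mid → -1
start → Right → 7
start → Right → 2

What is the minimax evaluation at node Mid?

-7

Mid (O): min(-7, -1) = -7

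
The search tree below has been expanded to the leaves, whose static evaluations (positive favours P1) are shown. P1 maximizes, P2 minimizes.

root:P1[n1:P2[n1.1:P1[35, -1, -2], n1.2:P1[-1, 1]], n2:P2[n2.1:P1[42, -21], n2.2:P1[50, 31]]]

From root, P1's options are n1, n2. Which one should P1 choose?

n2

n1.1 (P1): max(35, -1, -2) = 35
n1.2 (P1): max(-1, 1) = 1
n1 (P2): min(35, 1) = 1
n2.1 (P1): max(42, -21) = 42
n2.2 (P1): max(50, 31) = 50
n2 (P2): min(42, 50) = 42
root (P1): max(1, 42) = 42
P1 at root wants the highest of {n1=1, n2=42}, so chooses n2.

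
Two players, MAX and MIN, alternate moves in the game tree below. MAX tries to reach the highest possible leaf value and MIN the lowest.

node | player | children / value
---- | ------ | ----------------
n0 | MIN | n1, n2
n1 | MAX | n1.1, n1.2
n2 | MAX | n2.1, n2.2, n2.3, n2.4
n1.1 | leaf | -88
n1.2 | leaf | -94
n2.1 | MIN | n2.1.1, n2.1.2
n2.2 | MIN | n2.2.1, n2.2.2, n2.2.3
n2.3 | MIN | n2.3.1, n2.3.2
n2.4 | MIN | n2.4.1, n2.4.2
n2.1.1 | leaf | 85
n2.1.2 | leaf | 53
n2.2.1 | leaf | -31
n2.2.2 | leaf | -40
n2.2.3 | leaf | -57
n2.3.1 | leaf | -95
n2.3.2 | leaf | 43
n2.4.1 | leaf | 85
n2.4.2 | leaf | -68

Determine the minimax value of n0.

-88

n1 (MAX): max(-88, -94) = -88
n2.1 (MIN): min(85, 53) = 53
n2.2 (MIN): min(-31, -40, -57) = -57
n2.3 (MIN): min(-95, 43) = -95
n2.4 (MIN): min(85, -68) = -68
n2 (MAX): max(53, -57, -95, -68) = 53
n0 (MIN): min(-88, 53) = -88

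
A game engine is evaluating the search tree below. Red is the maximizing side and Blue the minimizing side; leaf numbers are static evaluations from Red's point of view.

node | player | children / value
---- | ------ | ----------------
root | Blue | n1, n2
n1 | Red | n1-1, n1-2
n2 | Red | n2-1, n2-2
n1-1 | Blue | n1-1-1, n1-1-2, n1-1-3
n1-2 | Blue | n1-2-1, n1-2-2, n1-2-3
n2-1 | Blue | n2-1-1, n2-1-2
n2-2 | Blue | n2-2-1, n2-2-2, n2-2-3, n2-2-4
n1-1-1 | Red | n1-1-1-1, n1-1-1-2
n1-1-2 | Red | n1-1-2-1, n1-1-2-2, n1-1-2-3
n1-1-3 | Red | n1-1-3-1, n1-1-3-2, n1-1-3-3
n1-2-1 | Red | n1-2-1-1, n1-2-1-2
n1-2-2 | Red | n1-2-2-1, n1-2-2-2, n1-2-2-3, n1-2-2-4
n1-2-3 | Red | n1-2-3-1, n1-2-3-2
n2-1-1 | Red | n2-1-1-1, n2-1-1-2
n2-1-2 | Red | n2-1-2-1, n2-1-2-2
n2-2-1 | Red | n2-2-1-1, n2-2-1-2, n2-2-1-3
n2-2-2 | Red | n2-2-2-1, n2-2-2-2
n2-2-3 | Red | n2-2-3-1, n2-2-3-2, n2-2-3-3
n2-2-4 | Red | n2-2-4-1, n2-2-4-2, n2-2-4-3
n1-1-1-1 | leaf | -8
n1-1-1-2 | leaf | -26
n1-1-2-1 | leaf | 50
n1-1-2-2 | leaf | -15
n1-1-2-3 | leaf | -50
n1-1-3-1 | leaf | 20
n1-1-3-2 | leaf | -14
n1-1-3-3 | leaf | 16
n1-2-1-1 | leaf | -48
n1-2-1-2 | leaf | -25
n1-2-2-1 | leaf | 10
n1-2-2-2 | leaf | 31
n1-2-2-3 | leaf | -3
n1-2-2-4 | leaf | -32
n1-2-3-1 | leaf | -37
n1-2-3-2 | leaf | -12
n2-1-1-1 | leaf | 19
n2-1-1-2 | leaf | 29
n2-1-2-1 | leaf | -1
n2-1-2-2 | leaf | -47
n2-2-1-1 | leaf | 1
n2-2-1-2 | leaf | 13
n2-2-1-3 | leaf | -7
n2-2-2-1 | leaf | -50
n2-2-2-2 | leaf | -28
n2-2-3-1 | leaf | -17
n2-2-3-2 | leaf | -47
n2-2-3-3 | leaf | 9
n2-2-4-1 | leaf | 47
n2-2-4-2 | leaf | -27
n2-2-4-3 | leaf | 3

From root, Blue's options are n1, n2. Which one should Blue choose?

n1-1-1 (Red): max(-8, -26) = -8
n1-1-2 (Red): max(50, -15, -50) = 50
n1-1-3 (Red): max(20, -14, 16) = 20
n1-1 (Blue): min(-8, 50, 20) = -8
n1-2-1 (Red): max(-48, -25) = -25
n1-2-2 (Red): max(10, 31, -3, -32) = 31
n1-2-3 (Red): max(-37, -12) = -12
n1-2 (Blue): min(-25, 31, -12) = -25
n1 (Red): max(-8, -25) = -8
n2-1-1 (Red): max(19, 29) = 29
n2-1-2 (Red): max(-1, -47) = -1
n2-1 (Blue): min(29, -1) = -1
n2-2-1 (Red): max(1, 13, -7) = 13
n2-2-2 (Red): max(-50, -28) = -28
n2-2-3 (Red): max(-17, -47, 9) = 9
n2-2-4 (Red): max(47, -27, 3) = 47
n2-2 (Blue): min(13, -28, 9, 47) = -28
n2 (Red): max(-1, -28) = -1
root (Blue): min(-8, -1) = -8
Blue at root wants the lowest of {n1=-8, n2=-1}, so chooses n1.

n1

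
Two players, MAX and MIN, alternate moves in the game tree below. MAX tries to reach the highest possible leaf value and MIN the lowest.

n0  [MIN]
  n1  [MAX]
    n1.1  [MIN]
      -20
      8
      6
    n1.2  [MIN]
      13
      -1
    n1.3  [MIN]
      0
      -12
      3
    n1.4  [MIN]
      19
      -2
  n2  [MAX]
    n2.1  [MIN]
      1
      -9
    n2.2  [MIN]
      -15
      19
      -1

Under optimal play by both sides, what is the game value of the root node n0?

n1.1 (MIN): min(-20, 8, 6) = -20
n1.2 (MIN): min(13, -1) = -1
n1.3 (MIN): min(0, -12, 3) = -12
n1.4 (MIN): min(19, -2) = -2
n1 (MAX): max(-20, -1, -12, -2) = -1
n2.1 (MIN): min(1, -9) = -9
n2.2 (MIN): min(-15, 19, -1) = -15
n2 (MAX): max(-9, -15) = -9
n0 (MIN): min(-1, -9) = -9

-9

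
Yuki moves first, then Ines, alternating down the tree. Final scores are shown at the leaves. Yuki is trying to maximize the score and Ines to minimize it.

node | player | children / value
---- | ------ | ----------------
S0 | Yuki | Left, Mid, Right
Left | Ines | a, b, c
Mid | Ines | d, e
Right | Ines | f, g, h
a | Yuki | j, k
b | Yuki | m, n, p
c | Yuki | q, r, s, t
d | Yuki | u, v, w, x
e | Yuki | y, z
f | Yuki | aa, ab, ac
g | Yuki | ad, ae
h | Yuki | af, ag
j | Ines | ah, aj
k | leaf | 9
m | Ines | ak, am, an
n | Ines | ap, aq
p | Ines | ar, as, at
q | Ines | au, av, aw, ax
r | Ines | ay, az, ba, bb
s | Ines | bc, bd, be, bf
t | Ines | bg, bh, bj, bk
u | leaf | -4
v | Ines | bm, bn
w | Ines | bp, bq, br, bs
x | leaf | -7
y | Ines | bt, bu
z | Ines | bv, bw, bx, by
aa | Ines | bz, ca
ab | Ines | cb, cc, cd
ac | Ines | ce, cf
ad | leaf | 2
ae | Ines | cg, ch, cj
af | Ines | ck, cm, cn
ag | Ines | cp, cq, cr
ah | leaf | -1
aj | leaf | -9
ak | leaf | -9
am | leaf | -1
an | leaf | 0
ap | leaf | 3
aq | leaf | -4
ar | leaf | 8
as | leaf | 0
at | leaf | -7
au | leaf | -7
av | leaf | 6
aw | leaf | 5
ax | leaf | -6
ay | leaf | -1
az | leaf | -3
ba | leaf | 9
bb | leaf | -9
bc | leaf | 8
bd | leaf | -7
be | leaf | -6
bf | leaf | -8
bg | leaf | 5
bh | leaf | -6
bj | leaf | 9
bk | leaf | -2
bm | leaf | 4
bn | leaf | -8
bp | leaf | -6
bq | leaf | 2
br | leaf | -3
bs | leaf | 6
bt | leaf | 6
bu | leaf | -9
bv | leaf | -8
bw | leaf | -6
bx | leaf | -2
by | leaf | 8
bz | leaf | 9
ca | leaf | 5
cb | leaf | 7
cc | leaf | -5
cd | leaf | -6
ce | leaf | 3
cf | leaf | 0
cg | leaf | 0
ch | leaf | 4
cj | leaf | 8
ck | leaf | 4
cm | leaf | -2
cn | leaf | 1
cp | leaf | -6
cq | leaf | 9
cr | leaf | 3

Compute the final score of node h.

af (Ines): min(4, -2, 1) = -2
ag (Ines): min(-6, 9, 3) = -6
h (Yuki): max(-2, -6) = -2

-2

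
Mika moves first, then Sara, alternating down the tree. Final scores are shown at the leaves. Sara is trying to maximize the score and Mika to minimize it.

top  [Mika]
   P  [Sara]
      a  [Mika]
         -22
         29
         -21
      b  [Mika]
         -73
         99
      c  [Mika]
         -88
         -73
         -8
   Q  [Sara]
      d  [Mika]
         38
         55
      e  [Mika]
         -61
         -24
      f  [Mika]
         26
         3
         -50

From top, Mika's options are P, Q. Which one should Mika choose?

P

a (Mika): min(-22, 29, -21) = -22
b (Mika): min(-73, 99) = -73
c (Mika): min(-88, -73, -8) = -88
P (Sara): max(-22, -73, -88) = -22
d (Mika): min(38, 55) = 38
e (Mika): min(-61, -24) = -61
f (Mika): min(26, 3, -50) = -50
Q (Sara): max(38, -61, -50) = 38
top (Mika): min(-22, 38) = -22
Mika at top wants the lowest of {P=-22, Q=38}, so chooses P.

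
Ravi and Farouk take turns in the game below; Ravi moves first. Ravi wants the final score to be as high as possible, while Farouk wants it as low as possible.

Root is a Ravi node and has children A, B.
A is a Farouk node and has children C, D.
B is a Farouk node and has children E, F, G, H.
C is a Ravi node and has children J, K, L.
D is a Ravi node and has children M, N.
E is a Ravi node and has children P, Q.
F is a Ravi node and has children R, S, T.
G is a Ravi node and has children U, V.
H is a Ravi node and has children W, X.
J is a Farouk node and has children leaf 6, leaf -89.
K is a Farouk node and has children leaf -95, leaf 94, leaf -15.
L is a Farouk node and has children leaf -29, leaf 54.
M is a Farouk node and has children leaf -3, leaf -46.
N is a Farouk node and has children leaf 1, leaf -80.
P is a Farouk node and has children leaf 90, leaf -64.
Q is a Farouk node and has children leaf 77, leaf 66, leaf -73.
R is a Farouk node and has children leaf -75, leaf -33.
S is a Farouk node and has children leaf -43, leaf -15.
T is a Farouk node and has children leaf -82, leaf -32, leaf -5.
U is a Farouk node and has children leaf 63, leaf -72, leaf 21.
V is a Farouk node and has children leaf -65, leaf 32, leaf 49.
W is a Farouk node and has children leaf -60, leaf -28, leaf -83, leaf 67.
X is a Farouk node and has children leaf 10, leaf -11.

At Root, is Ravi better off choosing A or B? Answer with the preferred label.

J (Farouk): min(6, -89) = -89
K (Farouk): min(-95, 94, -15) = -95
L (Farouk): min(-29, 54) = -29
C (Ravi): max(-89, -95, -29) = -29
M (Farouk): min(-3, -46) = -46
N (Farouk): min(1, -80) = -80
D (Ravi): max(-46, -80) = -46
A (Farouk): min(-29, -46) = -46
P (Farouk): min(90, -64) = -64
Q (Farouk): min(77, 66, -73) = -73
E (Ravi): max(-64, -73) = -64
R (Farouk): min(-75, -33) = -75
S (Farouk): min(-43, -15) = -43
T (Farouk): min(-82, -32, -5) = -82
F (Ravi): max(-75, -43, -82) = -43
U (Farouk): min(63, -72, 21) = -72
V (Farouk): min(-65, 32, 49) = -65
G (Ravi): max(-72, -65) = -65
W (Farouk): min(-60, -28, -83, 67) = -83
X (Farouk): min(10, -11) = -11
H (Ravi): max(-83, -11) = -11
B (Farouk): min(-64, -43, -65, -11) = -65
Ravi prefers the higher value; A=-46, B=-65. A is better since -46 > -65.

A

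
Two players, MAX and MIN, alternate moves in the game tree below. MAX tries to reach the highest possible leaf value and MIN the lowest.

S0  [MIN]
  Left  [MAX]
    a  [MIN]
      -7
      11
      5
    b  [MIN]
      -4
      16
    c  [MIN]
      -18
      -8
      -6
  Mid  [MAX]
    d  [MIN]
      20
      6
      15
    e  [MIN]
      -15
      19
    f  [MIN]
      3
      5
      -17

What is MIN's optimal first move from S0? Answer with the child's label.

a (MIN): min(-7, 11, 5) = -7
b (MIN): min(-4, 16) = -4
c (MIN): min(-18, -8, -6) = -18
Left (MAX): max(-7, -4, -18) = -4
d (MIN): min(20, 6, 15) = 6
e (MIN): min(-15, 19) = -15
f (MIN): min(3, 5, -17) = -17
Mid (MAX): max(6, -15, -17) = 6
S0 (MIN): min(-4, 6) = -4
MIN at S0 wants the lowest of {Left=-4, Mid=6}, so chooses Left.

Left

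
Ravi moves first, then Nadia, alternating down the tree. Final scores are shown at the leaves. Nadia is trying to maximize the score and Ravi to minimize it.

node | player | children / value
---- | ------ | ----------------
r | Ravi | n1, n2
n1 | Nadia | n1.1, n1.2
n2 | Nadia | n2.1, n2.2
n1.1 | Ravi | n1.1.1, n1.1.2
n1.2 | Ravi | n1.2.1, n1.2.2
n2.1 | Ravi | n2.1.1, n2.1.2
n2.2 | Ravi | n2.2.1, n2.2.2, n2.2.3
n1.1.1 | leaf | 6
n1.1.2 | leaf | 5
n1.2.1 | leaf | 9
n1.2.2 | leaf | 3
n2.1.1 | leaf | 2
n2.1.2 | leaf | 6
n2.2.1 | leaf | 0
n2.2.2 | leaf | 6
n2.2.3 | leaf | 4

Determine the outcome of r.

n1.1 (Ravi): min(6, 5) = 5
n1.2 (Ravi): min(9, 3) = 3
n1 (Nadia): max(5, 3) = 5
n2.1 (Ravi): min(2, 6) = 2
n2.2 (Ravi): min(0, 6, 4) = 0
n2 (Nadia): max(2, 0) = 2
r (Ravi): min(5, 2) = 2

2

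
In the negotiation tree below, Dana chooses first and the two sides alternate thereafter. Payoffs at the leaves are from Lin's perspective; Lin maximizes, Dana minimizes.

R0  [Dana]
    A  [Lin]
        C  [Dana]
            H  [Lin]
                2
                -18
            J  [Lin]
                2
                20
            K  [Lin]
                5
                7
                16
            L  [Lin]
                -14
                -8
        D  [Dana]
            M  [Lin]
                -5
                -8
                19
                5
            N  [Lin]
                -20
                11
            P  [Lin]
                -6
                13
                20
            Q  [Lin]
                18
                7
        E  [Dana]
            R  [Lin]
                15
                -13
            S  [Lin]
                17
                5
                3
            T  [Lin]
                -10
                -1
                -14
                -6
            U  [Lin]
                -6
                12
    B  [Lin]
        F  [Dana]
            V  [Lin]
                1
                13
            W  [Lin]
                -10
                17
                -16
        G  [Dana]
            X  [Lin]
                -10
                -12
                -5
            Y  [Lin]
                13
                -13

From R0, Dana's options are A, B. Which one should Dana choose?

A

H (Lin): max(2, -18) = 2
J (Lin): max(2, 20) = 20
K (Lin): max(5, 7, 16) = 16
L (Lin): max(-14, -8) = -8
C (Dana): min(2, 20, 16, -8) = -8
M (Lin): max(-5, -8, 19, 5) = 19
N (Lin): max(-20, 11) = 11
P (Lin): max(-6, 13, 20) = 20
Q (Lin): max(18, 7) = 18
D (Dana): min(19, 11, 20, 18) = 11
R (Lin): max(15, -13) = 15
S (Lin): max(17, 5, 3) = 17
T (Lin): max(-10, -1, -14, -6) = -1
U (Lin): max(-6, 12) = 12
E (Dana): min(15, 17, -1, 12) = -1
A (Lin): max(-8, 11, -1) = 11
V (Lin): max(1, 13) = 13
W (Lin): max(-10, 17, -16) = 17
F (Dana): min(13, 17) = 13
X (Lin): max(-10, -12, -5) = -5
Y (Lin): max(13, -13) = 13
G (Dana): min(-5, 13) = -5
B (Lin): max(13, -5) = 13
R0 (Dana): min(11, 13) = 11
Dana at R0 wants the lowest of {A=11, B=13}, so chooses A.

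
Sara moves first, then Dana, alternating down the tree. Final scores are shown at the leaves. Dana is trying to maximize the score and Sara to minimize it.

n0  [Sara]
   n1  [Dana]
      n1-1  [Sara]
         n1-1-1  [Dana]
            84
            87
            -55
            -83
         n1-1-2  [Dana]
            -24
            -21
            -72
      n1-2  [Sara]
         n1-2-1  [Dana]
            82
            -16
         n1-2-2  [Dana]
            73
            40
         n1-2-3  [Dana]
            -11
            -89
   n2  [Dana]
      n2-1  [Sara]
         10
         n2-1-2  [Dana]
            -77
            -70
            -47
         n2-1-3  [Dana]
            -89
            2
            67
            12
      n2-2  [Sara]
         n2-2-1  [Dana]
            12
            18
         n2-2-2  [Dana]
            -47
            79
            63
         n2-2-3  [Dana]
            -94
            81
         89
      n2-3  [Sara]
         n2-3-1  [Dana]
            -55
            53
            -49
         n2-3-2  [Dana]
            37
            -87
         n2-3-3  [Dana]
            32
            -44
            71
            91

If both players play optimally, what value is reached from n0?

n1-1-1 (Dana): max(84, 87, -55, -83) = 87
n1-1-2 (Dana): max(-24, -21, -72) = -21
n1-1 (Sara): min(87, -21) = -21
n1-2-1 (Dana): max(82, -16) = 82
n1-2-2 (Dana): max(73, 40) = 73
n1-2-3 (Dana): max(-11, -89) = -11
n1-2 (Sara): min(82, 73, -11) = -11
n1 (Dana): max(-21, -11) = -11
n2-1-2 (Dana): max(-77, -70, -47) = -47
n2-1-3 (Dana): max(-89, 2, 67, 12) = 67
n2-1 (Sara): min(10, -47, 67) = -47
n2-2-1 (Dana): max(12, 18) = 18
n2-2-2 (Dana): max(-47, 79, 63) = 79
n2-2-3 (Dana): max(-94, 81) = 81
n2-2 (Sara): min(18, 79, 81, 89) = 18
n2-3-1 (Dana): max(-55, 53, -49) = 53
n2-3-2 (Dana): max(37, -87) = 37
n2-3-3 (Dana): max(32, -44, 71, 91) = 91
n2-3 (Sara): min(53, 37, 91) = 37
n2 (Dana): max(-47, 18, 37) = 37
n0 (Sara): min(-11, 37) = -11

-11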